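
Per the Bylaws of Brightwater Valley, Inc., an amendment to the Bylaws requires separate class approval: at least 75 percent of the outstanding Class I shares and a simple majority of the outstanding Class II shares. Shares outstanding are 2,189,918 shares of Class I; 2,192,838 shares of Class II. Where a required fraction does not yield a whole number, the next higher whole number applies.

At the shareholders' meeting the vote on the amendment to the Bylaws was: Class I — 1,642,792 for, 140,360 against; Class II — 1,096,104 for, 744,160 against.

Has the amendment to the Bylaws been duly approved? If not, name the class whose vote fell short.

Class I: 3/4 of 2189918 = 1642438.50, rounded up to 1642439; 1,642,439 required, 1,642,792 in favor — approved.
Class II: a majority of 2192838 is 1096420; 1,096,420 required, 1,096,104 in favor — not approved.

Not approved — the Class II shares did not give the required vote.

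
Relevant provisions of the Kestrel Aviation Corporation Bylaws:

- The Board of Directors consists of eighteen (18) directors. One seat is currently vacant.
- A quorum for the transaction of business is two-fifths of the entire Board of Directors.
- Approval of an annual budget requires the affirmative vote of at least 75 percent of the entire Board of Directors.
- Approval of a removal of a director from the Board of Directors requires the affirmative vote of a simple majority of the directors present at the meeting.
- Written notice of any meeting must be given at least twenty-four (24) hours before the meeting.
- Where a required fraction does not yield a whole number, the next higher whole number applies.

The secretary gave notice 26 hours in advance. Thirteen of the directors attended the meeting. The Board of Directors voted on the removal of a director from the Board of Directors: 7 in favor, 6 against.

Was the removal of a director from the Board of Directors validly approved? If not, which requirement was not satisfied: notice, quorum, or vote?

Notice: 26 hours given; 24 required (26 ≥ 24). Satisfied.
Quorum: 13 present; quorum is 8. Satisfied.
Vote: the removal of a director from the Board of Directors requires a majority of the directors present (13). A majority of 13 is 7, so 7 affirmative votes are needed; 7 voted in favor. Satisfied.

Valid — all requirements satisfied.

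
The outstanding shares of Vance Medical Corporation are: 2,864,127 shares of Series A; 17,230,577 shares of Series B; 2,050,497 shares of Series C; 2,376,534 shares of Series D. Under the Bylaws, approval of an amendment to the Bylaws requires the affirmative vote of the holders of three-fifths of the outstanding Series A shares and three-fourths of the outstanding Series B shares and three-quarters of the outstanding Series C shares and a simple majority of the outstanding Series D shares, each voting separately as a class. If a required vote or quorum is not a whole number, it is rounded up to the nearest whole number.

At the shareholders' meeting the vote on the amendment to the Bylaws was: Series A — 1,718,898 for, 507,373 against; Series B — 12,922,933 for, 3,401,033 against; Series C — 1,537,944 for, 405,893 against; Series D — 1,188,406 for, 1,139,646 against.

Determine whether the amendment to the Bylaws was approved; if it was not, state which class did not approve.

Series A: 3/5 of 2864127 = 1718476.20, rounded up to 1718477; 1,718,477 required, 1,718,898 in favor — approved.
Series B: 3/4 of 17230577 = 12922932.75, rounded up to 12922933; 12,922,933 required, 12,922,933 in favor — approved.
Series C: 3/4 of 2050497 = 1537872.75, rounded up to 1537873; 1,537,873 required, 1,537,944 in favor — approved.
Series D: a majority of 2376534 is 1188268; 1,188,268 required, 1,188,406 in favor — approved.

Approved — every class gave the required vote.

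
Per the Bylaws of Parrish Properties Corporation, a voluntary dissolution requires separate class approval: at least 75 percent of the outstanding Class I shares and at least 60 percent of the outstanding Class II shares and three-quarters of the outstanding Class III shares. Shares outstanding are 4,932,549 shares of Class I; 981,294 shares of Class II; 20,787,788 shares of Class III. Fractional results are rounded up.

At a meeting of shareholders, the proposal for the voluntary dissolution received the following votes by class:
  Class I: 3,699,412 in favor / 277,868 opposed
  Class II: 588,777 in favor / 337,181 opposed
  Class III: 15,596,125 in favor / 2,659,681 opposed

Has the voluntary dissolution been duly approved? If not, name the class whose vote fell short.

Approved — every class gave the required vote.

Class I: 3/4 of 4932549 = 3699411.75, rounded up to 3699412; 3,699,412 required, 3,699,412 in favor — approved.
Class II: 3/5 of 981294 = 588776.40, rounded up to 588777; 588,777 required, 588,777 in favor — approved.
Class III: 3/4 of 20787788 = 15590841; 15,590,841 required, 15,596,125 in favor — approved.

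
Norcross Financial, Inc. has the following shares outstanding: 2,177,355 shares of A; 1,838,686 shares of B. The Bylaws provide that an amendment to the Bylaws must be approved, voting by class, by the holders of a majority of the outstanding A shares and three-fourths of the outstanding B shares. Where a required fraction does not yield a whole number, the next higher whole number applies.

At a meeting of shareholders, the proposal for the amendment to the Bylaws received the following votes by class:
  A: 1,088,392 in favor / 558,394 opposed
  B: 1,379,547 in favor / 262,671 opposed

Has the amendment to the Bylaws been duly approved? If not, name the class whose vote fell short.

Not approved — the A shares did not give the required vote.

A: a majority of 2177355 is 1088678; 1,088,678 required, 1,088,392 in favor — not approved.
B: 3/4 of 1838686 = 1379014.50, rounded up to 1379015; 1,379,015 required, 1,379,547 in favor — approved.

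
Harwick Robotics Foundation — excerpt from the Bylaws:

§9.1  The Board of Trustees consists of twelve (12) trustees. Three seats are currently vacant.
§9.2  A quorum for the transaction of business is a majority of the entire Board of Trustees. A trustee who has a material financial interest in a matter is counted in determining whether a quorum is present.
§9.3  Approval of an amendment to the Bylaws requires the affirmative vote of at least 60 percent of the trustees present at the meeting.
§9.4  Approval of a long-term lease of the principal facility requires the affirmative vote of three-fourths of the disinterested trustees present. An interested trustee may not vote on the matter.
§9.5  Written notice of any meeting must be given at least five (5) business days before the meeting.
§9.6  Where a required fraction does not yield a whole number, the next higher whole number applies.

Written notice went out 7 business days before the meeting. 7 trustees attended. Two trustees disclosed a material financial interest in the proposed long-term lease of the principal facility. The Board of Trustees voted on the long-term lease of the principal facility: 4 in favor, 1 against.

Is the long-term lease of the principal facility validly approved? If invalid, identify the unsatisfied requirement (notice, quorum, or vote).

Notice: 7 business days given; 5 required (7 ≥ 5). Satisfied.
Quorum: 7 present (interested trustees count toward quorum); quorum is 7. Satisfied.
Vote: the long-term lease of the principal facility requires three-fourths of the disinterested trustees present (7 − 2 = 5). 3/4 of 5 = 3.75, rounded up to 4, so 4 affirmative votes are needed; 4 voted in favor. Satisfied.

Valid — all requirements satisfied.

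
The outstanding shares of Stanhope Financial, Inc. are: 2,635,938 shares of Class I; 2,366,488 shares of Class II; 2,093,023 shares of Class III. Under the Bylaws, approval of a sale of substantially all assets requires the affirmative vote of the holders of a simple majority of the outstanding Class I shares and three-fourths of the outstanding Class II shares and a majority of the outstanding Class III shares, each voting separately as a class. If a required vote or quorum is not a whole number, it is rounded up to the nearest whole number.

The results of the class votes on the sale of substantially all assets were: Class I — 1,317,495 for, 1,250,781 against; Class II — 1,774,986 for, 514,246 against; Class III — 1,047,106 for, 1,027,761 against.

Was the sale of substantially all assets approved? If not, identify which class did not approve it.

Class I: a majority of 2635938 is 1317970; 1,317,970 required, 1,317,495 in favor — not approved.
Class II: 3/4 of 2366488 = 1774866; 1,774,866 required, 1,774,986 in favor — approved.
Class III: a majority of 2093023 is 1046512; 1,046,512 required, 1,047,106 in favor — approved.

Not approved — the Class I shares did not give the required vote.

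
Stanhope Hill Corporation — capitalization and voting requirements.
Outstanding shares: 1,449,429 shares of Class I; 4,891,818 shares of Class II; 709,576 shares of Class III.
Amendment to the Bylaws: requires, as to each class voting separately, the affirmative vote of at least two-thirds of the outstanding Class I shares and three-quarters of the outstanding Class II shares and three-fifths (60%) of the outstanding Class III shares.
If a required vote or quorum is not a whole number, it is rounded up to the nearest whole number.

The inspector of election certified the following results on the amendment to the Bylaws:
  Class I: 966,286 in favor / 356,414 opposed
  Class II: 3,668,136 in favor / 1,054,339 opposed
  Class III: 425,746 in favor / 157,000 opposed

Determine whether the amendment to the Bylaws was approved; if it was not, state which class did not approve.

Class I: 2/3 of 1449429 = 966286; 966,286 required, 966,286 in favor — approved.
Class II: 3/4 of 4891818 = 3668863.50, rounded up to 3668864; 3,668,864 required, 3,668,136 in favor — not approved.
Class III: 3/5 of 709576 = 425745.60, rounded up to 425746; 425,746 required, 425,746 in favor — approved.

Not approved — the Class II shares did not give the required vote.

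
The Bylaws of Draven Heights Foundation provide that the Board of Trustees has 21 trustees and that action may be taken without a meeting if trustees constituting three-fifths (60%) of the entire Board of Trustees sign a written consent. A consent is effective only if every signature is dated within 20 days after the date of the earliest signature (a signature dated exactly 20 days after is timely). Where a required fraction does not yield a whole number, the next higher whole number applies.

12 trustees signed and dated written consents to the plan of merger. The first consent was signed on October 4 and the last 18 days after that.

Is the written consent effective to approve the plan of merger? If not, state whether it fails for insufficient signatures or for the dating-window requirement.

Signatures required: three-fifths (60%) of 21 — 3/5 of 21 = 12.60, rounded up to 13, so 13 needed; 12 signed. Insufficient.
Dating window: the latest signature is 18 days after the earliest; the limit is 20 days. Within the window.

Not effective — insufficient signatures.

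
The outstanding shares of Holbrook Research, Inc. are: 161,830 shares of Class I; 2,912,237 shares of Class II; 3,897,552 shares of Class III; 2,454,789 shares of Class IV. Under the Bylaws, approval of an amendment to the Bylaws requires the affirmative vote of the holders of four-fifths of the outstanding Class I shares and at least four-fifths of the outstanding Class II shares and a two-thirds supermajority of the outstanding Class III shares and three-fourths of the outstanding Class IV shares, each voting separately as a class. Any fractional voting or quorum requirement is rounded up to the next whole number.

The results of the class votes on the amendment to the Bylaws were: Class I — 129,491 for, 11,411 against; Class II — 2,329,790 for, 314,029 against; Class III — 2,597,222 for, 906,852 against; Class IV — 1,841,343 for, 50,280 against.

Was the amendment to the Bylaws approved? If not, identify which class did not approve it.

Class I: 4/5 of 161830 = 129464; 129,464 required, 129,491 in favor — approved.
Class II: 4/5 of 2912237 = 2329789.60, rounded up to 2329790; 2,329,790 required, 2,329,790 in favor — approved.
Class III: 2/3 of 3897552 = 2598368; 2,598,368 required, 2,597,222 in favor — not approved.
Class IV: 3/4 of 2454789 = 1841091.75, rounded up to 1841092; 1,841,092 required, 1,841,343 in favor — approved.

Not approved — the Class III shares did not give the required vote.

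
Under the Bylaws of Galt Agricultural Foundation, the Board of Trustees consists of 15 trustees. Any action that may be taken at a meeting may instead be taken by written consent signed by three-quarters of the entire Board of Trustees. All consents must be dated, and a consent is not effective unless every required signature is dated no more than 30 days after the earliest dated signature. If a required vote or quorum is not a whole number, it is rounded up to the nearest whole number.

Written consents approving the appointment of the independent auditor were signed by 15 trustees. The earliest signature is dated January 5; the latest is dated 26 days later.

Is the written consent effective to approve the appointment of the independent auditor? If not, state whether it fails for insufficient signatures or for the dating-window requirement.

Signatures required: three-quarters of 15 — 3/4 of 15 = 11.25, rounded up to 12, so 12 needed; 15 signed. Sufficient.
Dating window: the latest signature is 26 days after the earliest; the limit is 30 days. Within the window.

Effective — both the signature and dating-window requirements are satisfied.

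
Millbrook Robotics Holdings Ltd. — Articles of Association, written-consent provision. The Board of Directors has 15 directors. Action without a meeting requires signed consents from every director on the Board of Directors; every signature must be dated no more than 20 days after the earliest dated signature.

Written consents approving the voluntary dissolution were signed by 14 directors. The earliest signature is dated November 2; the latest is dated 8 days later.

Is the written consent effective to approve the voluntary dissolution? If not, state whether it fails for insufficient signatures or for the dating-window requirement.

Signatures required: all of 15 — unanimous means all 15, so 15 needed; 14 signed. Insufficient.
Dating window: the latest signature is 8 days after the earliest; the limit is 20 days. Within the window.

Not effective — insufficient signatures.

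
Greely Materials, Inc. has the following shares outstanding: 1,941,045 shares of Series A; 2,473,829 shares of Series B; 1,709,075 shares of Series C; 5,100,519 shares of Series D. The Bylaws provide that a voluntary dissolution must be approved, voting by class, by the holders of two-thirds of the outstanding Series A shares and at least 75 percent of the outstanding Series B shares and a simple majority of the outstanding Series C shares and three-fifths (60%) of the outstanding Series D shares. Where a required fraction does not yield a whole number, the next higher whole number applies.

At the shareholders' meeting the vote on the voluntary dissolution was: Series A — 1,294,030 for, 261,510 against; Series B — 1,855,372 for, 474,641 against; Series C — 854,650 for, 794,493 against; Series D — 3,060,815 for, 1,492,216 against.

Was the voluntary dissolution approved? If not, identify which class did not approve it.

Series A: 2/3 of 1941045 = 1294030; 1,294,030 required, 1,294,030 in favor — approved.
Series B: 3/4 of 2473829 = 1855371.75, rounded up to 1855372; 1,855,372 required, 1,855,372 in favor — approved.
Series C: a majority of 1709075 is 854538; 854,538 required, 854,650 in favor — approved.
Series D: 3/5 of 5100519 = 3060311.40, rounded up to 3060312; 3,060,312 required, 3,060,815 in favor — approved.

Approved — every class gave the required vote.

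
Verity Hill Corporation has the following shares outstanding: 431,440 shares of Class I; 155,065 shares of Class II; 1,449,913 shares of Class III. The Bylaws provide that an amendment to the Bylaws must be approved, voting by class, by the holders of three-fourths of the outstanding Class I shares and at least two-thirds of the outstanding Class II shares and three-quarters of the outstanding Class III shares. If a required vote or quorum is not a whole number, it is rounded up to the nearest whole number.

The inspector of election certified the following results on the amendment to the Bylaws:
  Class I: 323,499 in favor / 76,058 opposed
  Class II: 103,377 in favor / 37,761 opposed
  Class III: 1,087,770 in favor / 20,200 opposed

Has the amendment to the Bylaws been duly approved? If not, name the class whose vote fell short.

Not approved — the Class I shares did not give the required vote.

Class I: 3/4 of 431440 = 323580; 323,580 required, 323,499 in favor — not approved.
Class II: 2/3 of 155065 = 103376.67, rounded up to 103377; 103,377 required, 103,377 in favor — approved.
Class III: 3/4 of 1449913 = 1087434.75, rounded up to 1087435; 1,087,435 required, 1,087,770 in favor — approved.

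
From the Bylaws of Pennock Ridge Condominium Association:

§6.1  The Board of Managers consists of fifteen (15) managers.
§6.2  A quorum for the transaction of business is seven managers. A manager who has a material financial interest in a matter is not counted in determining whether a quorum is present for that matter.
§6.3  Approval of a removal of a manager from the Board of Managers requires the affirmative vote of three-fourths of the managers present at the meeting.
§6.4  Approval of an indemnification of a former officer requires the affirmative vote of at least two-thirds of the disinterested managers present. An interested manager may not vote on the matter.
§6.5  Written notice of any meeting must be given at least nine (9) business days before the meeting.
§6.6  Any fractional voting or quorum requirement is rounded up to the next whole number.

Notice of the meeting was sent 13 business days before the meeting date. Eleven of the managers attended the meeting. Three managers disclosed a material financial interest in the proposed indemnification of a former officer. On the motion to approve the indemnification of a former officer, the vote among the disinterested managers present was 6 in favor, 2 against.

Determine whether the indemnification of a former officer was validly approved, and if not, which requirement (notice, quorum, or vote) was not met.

Notice: 13 business days given; 9 required (13 ≥ 9). Satisfied.
Quorum: 11 present, but the 3 interested managers do not count, leaving 8. Quorum is 7. Satisfied.
Vote: the indemnification of a former officer requires two-thirds of the disinterested managers present (11 − 3 = 8). 2/3 of 8 = 5.33, rounded up to 6, so 6 affirmative votes are needed; 6 voted in favor. Satisfied.

Valid — all requirements satisfied.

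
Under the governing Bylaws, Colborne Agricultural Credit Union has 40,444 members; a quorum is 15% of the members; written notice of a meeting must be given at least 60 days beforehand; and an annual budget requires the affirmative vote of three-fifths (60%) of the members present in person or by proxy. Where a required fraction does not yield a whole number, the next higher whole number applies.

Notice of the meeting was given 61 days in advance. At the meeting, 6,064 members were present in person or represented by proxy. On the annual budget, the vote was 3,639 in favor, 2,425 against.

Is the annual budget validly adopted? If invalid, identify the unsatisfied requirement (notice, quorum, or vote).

Notice: 61 days given; 60 required. Satisfied.
Quorum: 15% of 40,444 = 6,066.60, rounded up to 6,067; 6,064 present. Not satisfied.
Vote: requires three-fifths of those present (6,064); 3/5 of 6064 = 3638.40, rounded up to 3639, so 3,639 needed; 3,639 in favor. Satisfied.

Invalid — quorum requirement not satisfied.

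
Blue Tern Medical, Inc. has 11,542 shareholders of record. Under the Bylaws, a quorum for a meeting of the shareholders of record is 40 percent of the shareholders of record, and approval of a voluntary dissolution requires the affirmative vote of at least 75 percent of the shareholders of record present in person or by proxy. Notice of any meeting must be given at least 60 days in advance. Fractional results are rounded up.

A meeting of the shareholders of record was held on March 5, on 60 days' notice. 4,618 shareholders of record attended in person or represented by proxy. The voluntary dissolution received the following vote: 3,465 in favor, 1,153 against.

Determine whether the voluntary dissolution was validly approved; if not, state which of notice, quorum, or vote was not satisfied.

Notice: 60 days given; 60 required. Satisfied.
Quorum: 40% of 11,542 = 4,616.80, rounded up to 4,617; 4,618 present. Satisfied.
Vote: requires three-fourths of those present (4,618); 3/4 of 4618 = 3463.50, rounded up to 3464, so 3,464 needed; 3,465 in favor. Satisfied.

Valid — all requirements satisfied.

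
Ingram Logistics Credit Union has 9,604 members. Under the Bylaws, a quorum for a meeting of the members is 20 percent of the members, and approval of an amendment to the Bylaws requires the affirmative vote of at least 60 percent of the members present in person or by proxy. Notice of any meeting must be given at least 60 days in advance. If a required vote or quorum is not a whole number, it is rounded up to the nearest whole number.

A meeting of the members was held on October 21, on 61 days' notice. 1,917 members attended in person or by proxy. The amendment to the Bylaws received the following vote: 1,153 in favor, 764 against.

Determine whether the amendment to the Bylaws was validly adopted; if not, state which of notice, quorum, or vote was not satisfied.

Notice: 61 days given; 60 required. Satisfied.
Quorum: 20% of 9,604 = 1,920.80, rounded up to 1,921; 1,917 present. Not satisfied.
Vote: requires three-fifths of those present (1,917); 3/5 of 1917 = 1150.20, rounded up to 1151, so 1,151 needed; 1,153 in favor. Satisfied.

Invalid — quorum requirement not satisfied.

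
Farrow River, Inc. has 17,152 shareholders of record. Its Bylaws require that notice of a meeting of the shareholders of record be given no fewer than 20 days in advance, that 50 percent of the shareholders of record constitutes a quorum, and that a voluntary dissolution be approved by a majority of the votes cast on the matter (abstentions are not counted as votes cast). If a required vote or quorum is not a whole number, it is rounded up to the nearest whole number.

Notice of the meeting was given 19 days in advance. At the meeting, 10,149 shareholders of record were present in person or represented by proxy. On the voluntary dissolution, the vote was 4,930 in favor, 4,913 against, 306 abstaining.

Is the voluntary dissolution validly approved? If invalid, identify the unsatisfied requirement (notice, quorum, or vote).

Invalid — notice requirement not satisfied.

Notice: 19 days given; 20 required. Not satisfied.
Quorum: 50% of 17,152 = 8,576; 10,149 present. Satisfied.
Vote: requires a majority of the votes cast (10,149 − 306 abstaining = 9,843); a majority of 9843 is 4922, so 4,922 needed; 4,930 in favor. Satisfied.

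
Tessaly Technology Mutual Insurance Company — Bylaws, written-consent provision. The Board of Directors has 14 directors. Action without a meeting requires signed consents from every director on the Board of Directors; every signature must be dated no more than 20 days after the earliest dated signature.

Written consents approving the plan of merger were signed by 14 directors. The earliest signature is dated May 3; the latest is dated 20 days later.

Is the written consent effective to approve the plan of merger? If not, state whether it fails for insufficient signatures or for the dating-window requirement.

Effective — both the signature and dating-window requirements are satisfied.

Signatures required: every one of 14 — unanimous means all 14, so 14 needed; 14 signed. Sufficient.
Dating window: the latest signature is 20 days after the earliest; the limit is 20 days. Within the window.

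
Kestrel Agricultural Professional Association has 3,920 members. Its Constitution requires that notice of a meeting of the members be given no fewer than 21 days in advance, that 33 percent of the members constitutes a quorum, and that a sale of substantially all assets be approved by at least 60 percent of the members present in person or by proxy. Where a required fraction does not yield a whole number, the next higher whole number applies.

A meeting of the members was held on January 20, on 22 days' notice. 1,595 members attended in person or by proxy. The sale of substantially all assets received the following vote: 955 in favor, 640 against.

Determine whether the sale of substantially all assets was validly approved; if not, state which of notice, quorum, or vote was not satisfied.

Notice: 22 days given; 21 required. Satisfied.
Quorum: 33% of 3,920 = 1,293.60, rounded up to 1,294; 1,595 present. Satisfied.
Vote: requires three-fifths of those present (1,595); 3/5 of 1595 = 957, so 957 needed; 955 in favor. Not satisfied.

Invalid — vote requirement not satisfied.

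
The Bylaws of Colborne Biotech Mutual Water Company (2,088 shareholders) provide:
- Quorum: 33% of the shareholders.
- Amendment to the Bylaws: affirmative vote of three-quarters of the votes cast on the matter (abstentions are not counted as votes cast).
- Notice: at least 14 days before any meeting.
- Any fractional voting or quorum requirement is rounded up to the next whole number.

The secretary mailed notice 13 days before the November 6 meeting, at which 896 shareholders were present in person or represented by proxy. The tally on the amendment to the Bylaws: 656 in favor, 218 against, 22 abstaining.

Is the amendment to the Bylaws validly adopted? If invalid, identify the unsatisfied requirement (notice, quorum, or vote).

Notice: 13 days given; 14 required. Not satisfied.
Quorum: 33% of 2,088 = 689.04, rounded up to 690; 896 present. Satisfied.
Vote: requires three-fourths of the votes cast (896 − 22 abstaining = 874); 3/4 of 874 = 655.50, rounded up to 656, so 656 needed; 656 in favor. Satisfied.

Invalid — notice requirement not satisfied.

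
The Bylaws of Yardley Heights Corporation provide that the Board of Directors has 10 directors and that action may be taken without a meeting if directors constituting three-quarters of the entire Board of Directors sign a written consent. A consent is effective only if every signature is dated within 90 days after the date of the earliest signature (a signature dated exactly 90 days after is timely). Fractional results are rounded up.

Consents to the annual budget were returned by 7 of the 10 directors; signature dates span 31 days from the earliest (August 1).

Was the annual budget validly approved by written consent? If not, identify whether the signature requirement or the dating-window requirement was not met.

Not effective — insufficient signatures.

Signatures required: three-quarters of 10 — 3/4 of 10 = 7.50, rounded up to 8, so 8 needed; 7 signed. Insufficient.
Dating window: the latest signature is 31 days after the earliest; the limit is 90 days. Within the window.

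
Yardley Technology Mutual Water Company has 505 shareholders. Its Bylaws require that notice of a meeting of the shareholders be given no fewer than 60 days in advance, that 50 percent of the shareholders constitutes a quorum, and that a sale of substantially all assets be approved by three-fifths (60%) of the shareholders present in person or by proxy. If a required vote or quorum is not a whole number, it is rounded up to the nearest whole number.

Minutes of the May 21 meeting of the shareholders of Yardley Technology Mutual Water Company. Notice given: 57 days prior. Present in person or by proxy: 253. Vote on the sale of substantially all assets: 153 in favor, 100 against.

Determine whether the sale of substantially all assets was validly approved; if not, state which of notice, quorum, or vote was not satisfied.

Invalid — notice requirement not satisfied.

Notice: 57 days given; 60 required. Not satisfied.
Quorum: 50% of 505 = 252.50, rounded up to 253; 253 present. Satisfied.
Vote: requires three-fifths of those present (253); 3/5 of 253 = 151.80, rounded up to 152, so 152 needed; 153 in favor. Satisfied.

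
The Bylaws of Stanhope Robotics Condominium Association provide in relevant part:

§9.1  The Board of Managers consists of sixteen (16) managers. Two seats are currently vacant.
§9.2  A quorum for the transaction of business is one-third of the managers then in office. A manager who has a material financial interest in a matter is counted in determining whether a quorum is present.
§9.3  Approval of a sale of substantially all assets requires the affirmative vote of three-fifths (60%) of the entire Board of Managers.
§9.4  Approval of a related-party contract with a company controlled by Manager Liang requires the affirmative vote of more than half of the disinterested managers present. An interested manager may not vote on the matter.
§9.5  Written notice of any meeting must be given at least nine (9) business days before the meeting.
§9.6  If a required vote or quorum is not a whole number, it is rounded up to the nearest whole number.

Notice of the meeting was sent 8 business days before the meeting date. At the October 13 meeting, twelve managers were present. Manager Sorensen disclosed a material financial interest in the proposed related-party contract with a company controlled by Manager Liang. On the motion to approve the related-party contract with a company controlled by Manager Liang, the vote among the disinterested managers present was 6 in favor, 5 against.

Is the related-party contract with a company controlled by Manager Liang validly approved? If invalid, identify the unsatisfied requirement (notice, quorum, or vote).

Invalid — notice requirement not satisfied.

Notice: 8 business days given; 9 required (8 < 9). Not satisfied.
Quorum: 12 present (interested managers count toward quorum); quorum is 5. Satisfied.
Vote: the related-party contract with a company controlled by Manager Liang requires a majority of the disinterested managers present (12 − 1 = 11). A majority of 11 is 6, so 6 affirmative votes are needed; 6 voted in favor. Satisfied.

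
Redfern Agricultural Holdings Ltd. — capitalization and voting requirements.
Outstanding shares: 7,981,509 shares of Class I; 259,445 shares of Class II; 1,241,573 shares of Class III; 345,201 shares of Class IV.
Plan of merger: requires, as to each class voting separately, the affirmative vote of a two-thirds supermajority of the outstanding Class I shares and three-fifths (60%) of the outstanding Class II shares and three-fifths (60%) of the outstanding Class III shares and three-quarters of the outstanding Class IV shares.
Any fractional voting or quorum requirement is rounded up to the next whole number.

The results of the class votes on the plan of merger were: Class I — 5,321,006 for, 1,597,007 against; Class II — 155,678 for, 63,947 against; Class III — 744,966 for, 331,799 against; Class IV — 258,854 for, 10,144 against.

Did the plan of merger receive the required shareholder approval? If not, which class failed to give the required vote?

Class I: 2/3 of 7981509 = 5321006; 5,321,006 required, 5,321,006 in favor — approved.
Class II: 3/5 of 259445 = 155667; 155,667 required, 155,678 in favor — approved.
Class III: 3/5 of 1241573 = 744943.80, rounded up to 744944; 744,944 required, 744,966 in favor — approved.
Class IV: 3/4 of 345201 = 258900.75, rounded up to 258901; 258,901 required, 258,854 in favor — not approved.

Not approved — the Class IV shares did not give the required vote.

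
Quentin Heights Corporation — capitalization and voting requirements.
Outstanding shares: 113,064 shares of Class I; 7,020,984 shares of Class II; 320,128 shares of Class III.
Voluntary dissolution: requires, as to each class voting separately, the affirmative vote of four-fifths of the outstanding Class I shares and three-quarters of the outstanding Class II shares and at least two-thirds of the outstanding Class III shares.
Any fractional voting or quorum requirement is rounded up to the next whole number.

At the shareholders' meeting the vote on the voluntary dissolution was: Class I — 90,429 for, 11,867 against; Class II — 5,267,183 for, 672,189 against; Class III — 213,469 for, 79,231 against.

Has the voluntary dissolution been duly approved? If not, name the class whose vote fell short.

Not approved — the Class I shares did not give the required vote.

Class I: 4/5 of 113064 = 90451.20, rounded up to 90452; 90,452 required, 90,429 in favor — not approved.
Class II: 3/4 of 7020984 = 5265738; 5,265,738 required, 5,267,183 in favor — approved.
Class III: 2/3 of 320128 = 213418.67, rounded up to 213419; 213,419 required, 213,469 in favor — approved.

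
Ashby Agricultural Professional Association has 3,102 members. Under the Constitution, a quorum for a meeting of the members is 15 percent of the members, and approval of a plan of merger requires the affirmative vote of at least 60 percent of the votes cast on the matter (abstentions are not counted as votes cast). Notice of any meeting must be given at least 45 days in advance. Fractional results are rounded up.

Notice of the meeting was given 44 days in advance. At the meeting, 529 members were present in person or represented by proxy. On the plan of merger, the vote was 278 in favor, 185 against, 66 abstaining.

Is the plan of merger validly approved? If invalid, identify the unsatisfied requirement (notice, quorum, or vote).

Notice: 44 days given; 45 required. Not satisfied.
Quorum: 15% of 3,102 = 465.30, rounded up to 466; 529 present. Satisfied.
Vote: requires three-fifths of the votes cast (529 − 66 abstaining = 463); 3/5 of 463 = 277.80, rounded up to 278, so 278 needed; 278 in favor. Satisfied.

Invalid — notice requirement not satisfied.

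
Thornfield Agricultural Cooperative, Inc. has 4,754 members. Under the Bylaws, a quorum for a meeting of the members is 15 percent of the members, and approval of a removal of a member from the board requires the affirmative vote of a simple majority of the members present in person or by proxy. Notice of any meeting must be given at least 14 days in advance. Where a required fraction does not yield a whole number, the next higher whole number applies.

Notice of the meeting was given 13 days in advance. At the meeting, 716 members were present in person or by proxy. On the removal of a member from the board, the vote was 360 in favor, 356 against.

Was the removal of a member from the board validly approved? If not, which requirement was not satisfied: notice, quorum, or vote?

Invalid — notice requirement not satisfied.

Notice: 13 days given; 14 required. Not satisfied.
Quorum: 15% of 4,754 = 713.10, rounded up to 714; 716 present. Satisfied.
Vote: requires a majority of those present (716); a majority of 716 is 359, so 359 needed; 360 in favor. Satisfied.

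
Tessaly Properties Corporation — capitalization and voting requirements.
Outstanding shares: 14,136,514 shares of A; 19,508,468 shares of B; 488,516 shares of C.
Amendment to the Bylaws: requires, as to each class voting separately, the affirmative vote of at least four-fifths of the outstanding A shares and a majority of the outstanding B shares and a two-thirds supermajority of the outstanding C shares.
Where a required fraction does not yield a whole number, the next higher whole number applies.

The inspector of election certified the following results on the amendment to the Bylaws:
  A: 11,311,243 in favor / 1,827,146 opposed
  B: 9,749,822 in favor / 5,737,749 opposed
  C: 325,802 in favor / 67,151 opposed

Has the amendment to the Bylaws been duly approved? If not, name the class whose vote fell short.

Not approved — the B shares did not give the required vote.

A: 4/5 of 14136514 = 11309211.20, rounded up to 11309212; 11,309,212 required, 11,311,243 in favor — approved.
B: a majority of 19508468 is 9754235; 9,754,235 required, 9,749,822 in favor — not approved.
C: 2/3 of 488516 = 325677.33, rounded up to 325678; 325,678 required, 325,802 in favor — approved.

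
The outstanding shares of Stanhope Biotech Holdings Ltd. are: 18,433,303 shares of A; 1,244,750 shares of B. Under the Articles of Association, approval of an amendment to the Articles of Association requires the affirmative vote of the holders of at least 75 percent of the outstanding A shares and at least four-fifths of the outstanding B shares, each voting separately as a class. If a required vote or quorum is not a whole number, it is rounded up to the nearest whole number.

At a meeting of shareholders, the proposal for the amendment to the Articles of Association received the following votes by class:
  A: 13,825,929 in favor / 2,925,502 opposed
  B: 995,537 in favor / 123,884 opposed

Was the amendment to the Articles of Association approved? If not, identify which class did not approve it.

A: 3/4 of 18433303 = 13824977.25, rounded up to 13824978; 13,824,978 required, 13,825,929 in favor — approved.
B: 4/5 of 1244750 = 995800; 995,800 required, 995,537 in favor — not approved.

Not approved — the B shares did not give the required vote.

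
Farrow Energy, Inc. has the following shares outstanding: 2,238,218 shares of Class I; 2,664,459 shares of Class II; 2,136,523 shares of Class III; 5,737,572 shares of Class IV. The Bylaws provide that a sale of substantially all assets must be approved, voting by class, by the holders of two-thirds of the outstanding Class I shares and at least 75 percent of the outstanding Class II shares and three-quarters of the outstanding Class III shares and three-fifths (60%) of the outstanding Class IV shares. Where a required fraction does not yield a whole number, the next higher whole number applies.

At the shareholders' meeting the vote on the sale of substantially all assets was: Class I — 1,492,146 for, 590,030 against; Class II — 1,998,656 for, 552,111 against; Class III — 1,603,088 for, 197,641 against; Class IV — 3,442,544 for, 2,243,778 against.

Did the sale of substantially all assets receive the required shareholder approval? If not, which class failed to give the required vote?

Approved — every class gave the required vote.

Class I: 2/3 of 2238218 = 1492145.33, rounded up to 1492146; 1,492,146 required, 1,492,146 in favor — approved.
Class II: 3/4 of 2664459 = 1998344.25, rounded up to 1998345; 1,998,345 required, 1,998,656 in favor — approved.
Class III: 3/4 of 2136523 = 1602392.25, rounded up to 1602393; 1,602,393 required, 1,603,088 in favor — approved.
Class IV: 3/5 of 5737572 = 3442543.20, rounded up to 3442544; 3,442,544 required, 3,442,544 in favor — approved.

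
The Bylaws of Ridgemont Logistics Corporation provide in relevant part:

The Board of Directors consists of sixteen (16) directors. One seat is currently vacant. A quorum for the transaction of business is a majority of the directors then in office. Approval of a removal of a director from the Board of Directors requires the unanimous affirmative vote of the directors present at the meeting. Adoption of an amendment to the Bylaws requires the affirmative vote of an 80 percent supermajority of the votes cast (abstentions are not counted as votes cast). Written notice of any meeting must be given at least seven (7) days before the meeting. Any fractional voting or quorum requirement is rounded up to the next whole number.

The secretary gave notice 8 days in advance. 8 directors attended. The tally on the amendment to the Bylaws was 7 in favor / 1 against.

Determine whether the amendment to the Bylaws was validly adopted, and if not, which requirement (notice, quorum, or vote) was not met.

Valid — all requirements satisfied.

Notice: 8 days given; 7 required (8 ≥ 7). Satisfied.
Quorum: 8 present; quorum is 8. Satisfied.
Vote: the amendment to the Bylaws requires four-fifths of the votes cast (8). 4/5 of 8 = 6.40, rounded up to 7, so 7 affirmative votes are needed; 7 voted in favor. Satisfied.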